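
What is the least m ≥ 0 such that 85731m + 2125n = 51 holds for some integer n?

Euclid: 85731 = 40·2125 + 731; 2125 = 2·731 + 663; 731 = 1·663 + 68; 663 = 9·68 + 51; 68 = 1·51 + 17; 51 = 3·17 + 0 → gcd = 17; 51 = 17·3.
Back-substitution yields 85731·(32) + 2125·(-1291) = 17, so one solution is m = 32·3 = 96, n = -1291·3 = -3873.
Solutions in m differ by 2125/17 = 125; the one in [0, 125) is 96 mod 125 = 96.

96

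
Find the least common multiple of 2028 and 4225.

gcd first: 4225 = 2·2028 + 169; 2028 = 12·169 + 0 → gcd = 169
lcm = 2028·4225/gcd = 8568300/169 = 50700

50700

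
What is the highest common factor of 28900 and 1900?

28900 = 2² · 5² · 17²
1900 = 2² · 5² · 19
Common: 2² · 5² = 100

100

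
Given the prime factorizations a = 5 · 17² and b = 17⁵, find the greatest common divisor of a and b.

289

min exponent per shared prime: 17² = 289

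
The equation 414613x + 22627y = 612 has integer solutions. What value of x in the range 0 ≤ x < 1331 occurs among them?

1118

Reduce mod 22627: 414613x ≡ 612 (mod 22627). With g = gcd(414613, 22627) = 17 dividing 612, divide through: 24389x ≡ 36 (mod 1331).
Since gcd(24389, 1331) = 1, x ≡ 36·(24389)⁻¹ ≡ 1118 (mod 1331). Smallest non-negative: 1118.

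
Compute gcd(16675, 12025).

25

Euclid: 16675 = 1·12025 + 4650; 12025 = 2·4650 + 2725; 4650 = 1·2725 + 1925; 2725 = 1·1925 + 800; 1925 = 2·800 + 325; 800 = 2·325 + 150; 325 = 2·150 + 25; 150 = 6·25 + 0. Last nonzero remainder: 25.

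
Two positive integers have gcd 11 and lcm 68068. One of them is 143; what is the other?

5236

Using uv = gcd(u,v)·lcm(u,v) = 11·68068 = 748748, we get v = 748748/143 = 5236.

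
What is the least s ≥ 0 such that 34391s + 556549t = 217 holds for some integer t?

Reduce mod 556549: 34391s ≡ 217 (mod 556549). With g = gcd(34391, 556549) = 7 dividing 217, divide through: 4913s ≡ 31 (mod 79507).
Since gcd(4913, 79507) = 1, s ≡ 31·(4913)⁻¹ ≡ 46607 (mod 79507). Smallest non-negative: 46607.

46607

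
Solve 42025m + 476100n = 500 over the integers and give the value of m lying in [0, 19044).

6956

Reduce mod 476100: 42025m ≡ 500 (mod 476100). With g = gcd(42025, 476100) = 25 dividing 500, divide through: 1681m ≡ 20 (mod 19044).
Since gcd(1681, 19044) = 1, m ≡ 20·(1681)⁻¹ ≡ 6956 (mod 19044). Smallest non-negative: 6956.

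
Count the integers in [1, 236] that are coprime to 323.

323 = 17·19. Inclusion–exclusion on these primes:
236 − ⌊236/17⌋ − ⌊236/19⌋ + ⌊236/323⌋ = 211

211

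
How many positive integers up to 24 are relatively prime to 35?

Prime factors of 35: 5, 7. Count integers ≤ 24 divisible by none of them.
By inclusion–exclusion: 24 − ⌊24/5⌋ − ⌊24/7⌋ + ⌊24/35⌋ = 17.

17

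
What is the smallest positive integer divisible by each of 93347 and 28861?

gcd first: 93347 = 3·28861 + 6764; 28861 = 4·6764 + 1805; 6764 = 3·1805 + 1349; 1805 = 1·1349 + 456; 1349 = 2·456 + 437; 456 = 1·437 + 19; 437 = 23·19 + 0 → gcd = 19
lcm = 93347·28861/gcd = 2694087767/19 = 141794093

141794093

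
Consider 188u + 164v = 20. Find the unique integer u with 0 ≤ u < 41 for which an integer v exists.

gcd(188, 164) = 4 (Euclid: 188 = 1·164 + 24; 164 = 6·24 + 20; 24 = 1·20 + 4; 20 = 5·4 + 0), and 4 | 20.
Extended Euclid: 188·(7) + 164·(-8) = 4. Scale by 5: u₀ = 35.
General solution u = u₀ + 41t; reducing mod 41 gives u = 35 (and v = -40).

35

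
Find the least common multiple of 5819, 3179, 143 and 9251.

lcm(5819, 3179) = 5819·3179/gcd = 18498601/11 = 1681691
lcm(1681691, 143) = 1681691·143/gcd = 240481813/11 = 21861983
lcm(21861983, 9251) = 21861983·9251/gcd = 202245204733/11 = 18385927703

18385927703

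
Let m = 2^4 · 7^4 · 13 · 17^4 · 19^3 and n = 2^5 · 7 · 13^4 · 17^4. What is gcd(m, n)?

min exponent per shared prime: 2^4 · 7 · 13 · 17^4 = 121606576

121606576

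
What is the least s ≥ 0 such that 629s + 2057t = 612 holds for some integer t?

86

gcd(629, 2057) = 17 (Euclid: 2057 = 3·629 + 170; 629 = 3·170 + 119; 170 = 1·119 + 51; 119 = 2·51 + 17; 51 = 3·17 + 0), and 17 | 612.
Extended Euclid: 629·(36) + 2057·(-11) = 17. Scale by 36: s₀ = 1296.
General solution s = s₀ + 121k; reducing mod 121 gives s = 86 (and t = -26).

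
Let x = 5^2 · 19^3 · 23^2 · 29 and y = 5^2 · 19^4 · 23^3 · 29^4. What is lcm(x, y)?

28036894803364175

max exponent per prime: 5^2 · 19^4 · 23^3 · 29^4 = 28036894803364175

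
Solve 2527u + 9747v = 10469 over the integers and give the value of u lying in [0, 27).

8

gcd(2527, 9747) = 361 (Euclid: 9747 = 3·2527 + 2166; 2527 = 1·2166 + 361; 2166 = 6·361 + 0), and 361 | 10469.
Extended Euclid: 2527·(4) + 9747·(-1) = 361. Scale by 29: u₀ = 116.
General solution u = u₀ + 27t; reducing mod 27 gives u = 8 (and v = -1).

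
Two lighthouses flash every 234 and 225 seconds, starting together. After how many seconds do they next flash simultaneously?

234 = 2 · 3² · 13; 225 = 3² · 5²
max exponents: 2 · 3² · 5² · 13 = 5850

5850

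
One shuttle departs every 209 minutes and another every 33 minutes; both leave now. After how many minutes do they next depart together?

627

gcd first: 209 = 6·33 + 11; 33 = 3·11 + 0 → gcd = 11
lcm = 209·33/gcd = 6897/11 = 627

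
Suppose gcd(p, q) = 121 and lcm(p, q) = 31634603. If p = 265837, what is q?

Using pq = gcd(p,q)·lcm(p,q) = 121·31634603 = 3827786963, we get q = 3827786963/265837 = 14399.

14399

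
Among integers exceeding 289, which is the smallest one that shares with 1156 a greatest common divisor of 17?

gcd(x, 1156) = 17 forces 17 | x; write x = 17s. Then gcd(17s, 17·68) = 17·gcd(s, 68), so need gcd(s, 68) = 1.
17s > 289 gives s ≥ 18. The least s ≥ 18 coprime to 68 is 19, so x = 17·19 = 323.

323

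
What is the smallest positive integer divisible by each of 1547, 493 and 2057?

5428423

lcm(1547, 493) = 1547·493/gcd = 762671/17 = 44863
lcm(44863, 2057) = 44863·2057/gcd = 92283191/17 = 5428423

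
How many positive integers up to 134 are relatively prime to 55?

Prime factors of 55: 5, 11. Count integers ≤ 134 divisible by none of them.
By inclusion–exclusion: 134 − ⌊134/5⌋ − ⌊134/11⌋ + ⌊134/55⌋ = 98.

98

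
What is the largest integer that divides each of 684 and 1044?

684 = 2² · 3² · 19
1044 = 2² · 3² · 29
Common: 2² · 3² = 36

36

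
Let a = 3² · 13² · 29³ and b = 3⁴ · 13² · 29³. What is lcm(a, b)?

max exponent per prime: 3⁴ · 13² · 29³ = 333861021

333861021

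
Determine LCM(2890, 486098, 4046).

17013430

lcm(2890, 486098) = 2890·486098/gcd = 1404823220/578 = 2430490
lcm(2430490, 4046) = 2430490·4046/gcd = 9833762540/578 = 17013430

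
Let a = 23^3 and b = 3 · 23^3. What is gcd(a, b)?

min exponent per shared prime: 23^3 = 12167

12167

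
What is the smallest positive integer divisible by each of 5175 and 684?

393300

5175 = 3² · 5² · 23; 684 = 2² · 3² · 19
max exponents: 2² · 3² · 5² · 19 · 23 = 393300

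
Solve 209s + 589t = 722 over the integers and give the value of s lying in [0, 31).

26

gcd(209, 589) = 19 (Euclid: 589 = 2·209 + 171; 209 = 1·171 + 38; 171 = 4·38 + 19; 38 = 2·19 + 0), and 19 | 722.
Extended Euclid: 209·(-14) + 589·(5) = 19. Scale by 38: s₀ = -532.
General solution s = s₀ + 31k; reducing mod 31 gives s = 26 (and t = -8).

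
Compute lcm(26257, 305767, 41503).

26257 = 7 · 11² · 31; 305767 = 7 · 11² · 19²; 41503 = 7³ · 11²
lcm takes max exponent of each prime: 7³ · 11² · 19² · 31 = 464460073

464460073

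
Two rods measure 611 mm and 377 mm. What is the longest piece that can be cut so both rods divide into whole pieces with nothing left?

Euclid: 611 = 1·377 + 234; 377 = 1·234 + 143; 234 = 1·143 + 91; 143 = 1·91 + 52; 91 = 1·52 + 39; 52 = 1·39 + 13; 39 = 3·13 + 0. Last nonzero remainder: 13.

13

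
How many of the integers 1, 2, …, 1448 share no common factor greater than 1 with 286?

607

286 = 2·11·13. Inclusion–exclusion on these primes:
1448 − ⌊1448/2⌋ − ⌊1448/11⌋ − ⌊1448/13⌋ + ⌊1448/22⌋ + ⌊1448/26⌋ + ⌊1448/143⌋ − ⌊1448/286⌋ = 607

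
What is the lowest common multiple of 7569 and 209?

1581921

7569 = 3² · 29²; 209 = 11 · 19
max exponents: 3² · 11 · 19 · 29² = 1581921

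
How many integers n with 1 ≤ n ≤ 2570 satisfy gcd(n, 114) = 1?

Prime factors of 114: 2, 3, 19. Count integers ≤ 2570 divisible by none of them.
By inclusion–exclusion: 2570 − ⌊2570/2⌋ − ⌊2570/3⌋ − ⌊2570/19⌋ + ⌊2570/6⌋ + ⌊2570/38⌋ + ⌊2570/57⌋ − ⌊2570/114⌋ = 812.

812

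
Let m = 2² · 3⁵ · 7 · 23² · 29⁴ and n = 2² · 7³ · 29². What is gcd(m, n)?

min exponent per shared prime: 2² · 7 · 29² = 23548

23548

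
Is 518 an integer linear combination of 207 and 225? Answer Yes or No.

No

gcd(207, 225): 225 = 1·207 + 18; 207 = 11·18 + 9; 18 = 2·9 + 0 → 9
9 does not divide 518, so a solution does not exist.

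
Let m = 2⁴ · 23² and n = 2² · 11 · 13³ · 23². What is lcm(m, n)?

204549488

max exponent per prime: 2⁴ · 11 · 13³ · 23² = 204549488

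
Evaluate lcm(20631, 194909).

309320583

20631 = 3 · 13 · 23²; 194909 = 11 · 13 · 29 · 47
max exponents: 3 · 11 · 13 · 23² · 29 · 47 = 309320583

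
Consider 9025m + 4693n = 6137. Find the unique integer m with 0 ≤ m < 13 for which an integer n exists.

Reduce mod 4693: 9025m ≡ 6137 (mod 4693). With g = gcd(9025, 4693) = 361 dividing 6137, divide through: 25m ≡ 17 (mod 13).
Since gcd(25, 13) = 1, m ≡ 17·(25)⁻¹ ≡ 9 (mod 13). Smallest non-negative: 9.

9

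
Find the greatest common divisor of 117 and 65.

117 = 3² · 13
65 = 5 · 13
Common: 13 = 13

13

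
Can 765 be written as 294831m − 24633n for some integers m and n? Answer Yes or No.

Yes

By Bézout, 294831m − 24633n = 765 has integer solutions iff gcd(294831, 24633) | 765.
Euclid: 294831 = 11·24633 + 23868; 24633 = 1·23868 + 765; 23868 = 31·765 + 153; 765 = 5·153 + 0. gcd = 153; 765 mod 153 = 0. Yes.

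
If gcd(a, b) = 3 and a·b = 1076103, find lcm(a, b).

358701

Since gcd(a,b)·lcm(a,b) = ab, lcm = 1076103/3 = 358701.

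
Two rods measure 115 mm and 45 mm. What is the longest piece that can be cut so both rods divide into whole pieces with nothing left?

5

115 = 5 · 23
45 = 3² · 5
Common: 5 = 5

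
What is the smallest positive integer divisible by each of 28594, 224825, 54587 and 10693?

28594 = 2 · 17 · 29²; 224825 = 5² · 17 · 23²; 54587 = 13² · 17 · 19; 10693 = 17² · 37
lcm takes max exponent of each prime: 2 · 5² · 13² · 17² · 19 · 23² · 29² · 37 = 763768151262350

763768151262350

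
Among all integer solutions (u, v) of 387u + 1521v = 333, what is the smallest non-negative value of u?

Reduce mod 1521: 387u ≡ 333 (mod 1521). With g = gcd(387, 1521) = 9 dividing 333, divide through: 43u ≡ 37 (mod 169).
Since gcd(43, 169) = 1, u ≡ 37·(43)⁻¹ ≡ 162 (mod 169). Smallest non-negative: 162.

162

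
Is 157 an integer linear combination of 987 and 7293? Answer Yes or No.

gcd(987, 7293): 7293 = 7·987 + 384; 987 = 2·384 + 219; 384 = 1·219 + 165; 219 = 1·165 + 54; 165 = 3·54 + 3; 54 = 18·3 + 0 → 3
3 does not divide 157, so a solution does not exist.

No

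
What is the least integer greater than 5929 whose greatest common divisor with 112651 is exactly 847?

gcd(t, 112651) = 847 forces 847 | t; write t = 847s. Then gcd(847s, 847·133) = 847·gcd(s, 133), so need gcd(s, 133) = 1.
847s > 5929 gives s ≥ 8. The least s ≥ 8 coprime to 133 is 8, so t = 847·8 = 6776.

6776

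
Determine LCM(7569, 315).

264915

gcd first: 7569 = 24·315 + 9; 315 = 35·9 + 0 → gcd = 9
lcm = 7569·315/gcd = 2384235/9 = 264915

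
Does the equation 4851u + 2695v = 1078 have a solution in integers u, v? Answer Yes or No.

Yes

By Bézout, 4851u + 2695v = 1078 has integer solutions iff gcd(4851, 2695) | 1078.
Euclid: 4851 = 1·2695 + 2156; 2695 = 1·2156 + 539; 2156 = 4·539 + 0. gcd = 539; 1078 mod 539 = 0. Yes.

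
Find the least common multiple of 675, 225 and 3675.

33075

675 = 3³ · 5²; 225 = 3² · 5²; 3675 = 3 · 5² · 7²
lcm takes max exponent of each prime: 3³ · 5² · 7² = 33075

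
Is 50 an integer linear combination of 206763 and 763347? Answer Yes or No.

By Bézout, 206763x + 763347y = 50 has integer solutions iff gcd(206763, 763347) | 50.
Euclid: 763347 = 3·206763 + 143058; 206763 = 1·143058 + 63705; 143058 = 2·63705 + 15648; 63705 = 4·15648 + 1113; 15648 = 14·1113 + 66; 1113 = 16·66 + 57; 66 = 1·57 + 9; 57 = 6·9 + 3; 9 = 3·3 + 0. gcd = 3; 50 mod 3 = 2. No.

No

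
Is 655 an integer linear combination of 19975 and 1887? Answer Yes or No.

By Bézout, 19975u − 1887v = 655 has integer solutions iff gcd(19975, 1887) | 655.
Euclid: 19975 = 10·1887 + 1105; 1887 = 1·1105 + 782; 1105 = 1·782 + 323; 782 = 2·323 + 136; 323 = 2·136 + 51; 136 = 2·51 + 34; 51 = 1·34 + 17; 34 = 2·17 + 0. gcd = 17; 655 mod 17 = 9. No.

No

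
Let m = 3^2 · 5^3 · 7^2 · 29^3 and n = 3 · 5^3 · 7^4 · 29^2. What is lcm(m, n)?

65877737625

max exponent per prime: 3^2 · 5^3 · 7^4 · 29^3 = 65877737625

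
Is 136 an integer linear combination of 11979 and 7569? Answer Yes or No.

gcd(11979, 7569): 11979 = 1·7569 + 4410; 7569 = 1·4410 + 3159; 4410 = 1·3159 + 1251; 3159 = 2·1251 + 657; 1251 = 1·657 + 594; 657 = 1·594 + 63; 594 = 9·63 + 27; 63 = 2·27 + 9; 27 = 3·9 + 0 → 9
9 does not divide 136, so a solution does not exist.

No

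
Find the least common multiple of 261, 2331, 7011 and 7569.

1527129009

261 = 3² · 29; 2331 = 3² · 7 · 37; 7011 = 3² · 19 · 41; 7569 = 3² · 29²
lcm takes max exponent of each prime: 3² · 7 · 19 · 29² · 37 · 41 = 1527129009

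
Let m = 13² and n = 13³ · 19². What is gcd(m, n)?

169

min exponent per shared prime: 13² = 169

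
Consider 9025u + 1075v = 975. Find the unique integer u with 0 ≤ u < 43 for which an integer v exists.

20

gcd(9025, 1075) = 25 (Euclid: 9025 = 8·1075 + 425; 1075 = 2·425 + 225; 425 = 1·225 + 200; 225 = 1·200 + 25; 200 = 8·25 + 0), and 25 | 975.
Extended Euclid: 9025·(-5) + 1075·(42) = 25. Scale by 39: u₀ = -195.
General solution u = u₀ + 43t; reducing mod 43 gives u = 20 (and v = -167).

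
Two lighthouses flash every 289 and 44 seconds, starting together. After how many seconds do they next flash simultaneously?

gcd first: 289 = 6·44 + 25; 44 = 1·25 + 19; 25 = 1·19 + 6; 19 = 3·6 + 1; 6 = 6·1 + 0 → gcd = 1
lcm = 289·44/gcd = 12716/1 = 12716

12716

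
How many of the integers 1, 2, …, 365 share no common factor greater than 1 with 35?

250

Prime factors of 35: 5, 7. Count integers ≤ 365 divisible by none of them.
By inclusion–exclusion: 365 − ⌊365/5⌋ − ⌊365/7⌋ + ⌊365/35⌋ = 250.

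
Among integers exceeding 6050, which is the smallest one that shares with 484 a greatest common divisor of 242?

6534

gcd(t, 484) = 242 forces 242 | t; write t = 242s. Then gcd(242s, 242·2) = 242·gcd(s, 2), so need gcd(s, 2) = 1.
242s > 6050 gives s ≥ 26. The least s ≥ 26 coprime to 2 is 27, so t = 242·27 = 6534.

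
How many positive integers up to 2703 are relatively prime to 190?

1025

Prime factors of 190: 2, 5, 19. Count integers ≤ 2703 divisible by none of them.
By inclusion–exclusion: 2703 − ⌊2703/2⌋ − ⌊2703/5⌋ − ⌊2703/19⌋ + ⌊2703/10⌋ + ⌊2703/38⌋ + ⌊2703/95⌋ − ⌊2703/190⌋ = 1025.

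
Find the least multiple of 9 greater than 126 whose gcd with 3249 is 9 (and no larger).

gcd(k, 3249) = 9 forces 9 | k; write k = 9s. Then gcd(9s, 9·361) = 9·gcd(s, 361), so need gcd(s, 361) = 1.
9s > 126 gives s ≥ 15. The least s ≥ 15 coprime to 361 is 15, so k = 9·15 = 135.

135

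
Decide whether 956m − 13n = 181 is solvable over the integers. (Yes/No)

gcd(956, 13): 956 = 73·13 + 7; 13 = 1·7 + 6; 7 = 1·6 + 1; 6 = 6·1 + 0 → 1
1 divides 181, so a solution exists.

Yes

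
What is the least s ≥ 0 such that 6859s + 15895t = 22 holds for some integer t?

Euclid: 15895 = 2·6859 + 2177; 6859 = 3·2177 + 328; 2177 = 6·328 + 209; 328 = 1·209 + 119; 209 = 1·119 + 90; 119 = 1·90 + 29; 90 = 3·29 + 3; 29 = 9·3 + 2; 3 = 1·2 + 1; 2 = 2·1 + 0 → gcd = 1; 22 = 1·22.
Back-substitution yields 6859·(-5476) + 15895·(2363) = 1, so one solution is s = -5476·22 = -120472, t = 2363·22 = 51986.
Solutions in s differ by 15895/1 = 15895; the one in [0, 15895) is -120472 mod 15895 = 6688.

6688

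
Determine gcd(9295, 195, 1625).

9295 = 5 · 11 · 13²; 195 = 3 · 5 · 13; 1625 = 5³ · 13
gcd takes min exponent of each prime: 5 · 13 = 65

65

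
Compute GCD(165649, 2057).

121

165649 = 11² · 37²
2057 = 11² · 17
Common: 11² = 121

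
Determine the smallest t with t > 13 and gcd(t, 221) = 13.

gcd(t, 221) = 13 forces 13 | t; write t = 13s. Then gcd(13s, 13·17) = 13·gcd(s, 17), so need gcd(s, 17) = 1.
13s > 13 gives s ≥ 2. The least s ≥ 2 coprime to 17 is 2, so t = 13·2 = 26.

26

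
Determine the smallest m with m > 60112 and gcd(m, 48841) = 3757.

63869

gcd(m, 48841) = 3757 forces 3757 | m; write m = 3757s. Then gcd(3757s, 3757·13) = 3757·gcd(s, 13), so need gcd(s, 13) = 1.
3757s > 60112 gives s ≥ 17. The least s ≥ 17 coprime to 13 is 17, so m = 3757·17 = 63869.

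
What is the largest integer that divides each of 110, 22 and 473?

gcd(110, 22): 110 = 5·22 + 0 → 22
gcd(22, 473): 473 = 21·22 + 11; 22 = 2·11 + 0 → 11

11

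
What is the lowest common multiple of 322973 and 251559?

11606680701

gcd first: 322973 = 1·251559 + 71414; 251559 = 3·71414 + 37317; 71414 = 1·37317 + 34097; 37317 = 1·34097 + 3220; 34097 = 10·3220 + 1897; 3220 = 1·1897 + 1323; 1897 = 1·1323 + 574; 1323 = 2·574 + 175; 574 = 3·175 + 49; 175 = 3·49 + 28; 49 = 1·28 + 21; 28 = 1·21 + 7; 21 = 3·7 + 0 → gcd = 7
lcm = 322973·251559/gcd = 81246764907/7 = 11606680701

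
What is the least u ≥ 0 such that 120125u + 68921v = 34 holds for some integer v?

37664

gcd(120125, 68921) = 1 (Euclid: 120125 = 1·68921 + 51204; 68921 = 1·51204 + 17717; 51204 = 2·17717 + 15770; 17717 = 1·15770 + 1947; 15770 = 8·1947 + 194; 1947 = 10·194 + 7; 194 = 27·7 + 5; 7 = 1·5 + 2; 5 = 2·2 + 1; 2 = 2·1 + 0), and 1 | 34.
Extended Euclid: 120125·(29487) + 68921·(-51394) = 1. Scale by 34: u₀ = 1002558.
General solution u = u₀ + 68921t; reducing mod 68921 gives u = 37664 (and v = -65646).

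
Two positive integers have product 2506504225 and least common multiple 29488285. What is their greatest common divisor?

85

gcd·lcm = product, so gcd = 2506504225/29488285 = 85.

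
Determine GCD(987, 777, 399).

21

gcd(987, 777): 987 = 1·777 + 210; 777 = 3·210 + 147; 210 = 1·147 + 63; 147 = 2·63 + 21; 63 = 3·21 + 0 → 21
gcd(21, 399): 399 = 19·21 + 0 → 21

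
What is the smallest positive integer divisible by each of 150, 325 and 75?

1950

150 = 2 · 3 · 5²; 325 = 5² · 13; 75 = 3 · 5²
lcm takes max exponent of each prime: 2 · 3 · 5² · 13 = 1950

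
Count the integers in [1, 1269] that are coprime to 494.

494 = 2·13·19. Inclusion–exclusion on these primes:
1269 − ⌊1269/2⌋ − ⌊1269/13⌋ − ⌊1269/19⌋ + ⌊1269/26⌋ + ⌊1269/38⌋ + ⌊1269/247⌋ − ⌊1269/494⌋ = 556

556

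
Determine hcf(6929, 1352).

Euclid: 6929 = 5·1352 + 169; 1352 = 8·169 + 0. Last nonzero remainder: 169.

169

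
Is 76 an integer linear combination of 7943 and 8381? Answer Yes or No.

By Bézout, 7943s − 8381t = 76 has integer solutions iff gcd(7943, 8381) | 76.
Euclid: 8381 = 1·7943 + 438; 7943 = 18·438 + 59; 438 = 7·59 + 25; 59 = 2·25 + 9; 25 = 2·9 + 7; 9 = 1·7 + 2; 7 = 3·2 + 1; 2 = 2·1 + 0. gcd = 1; 76 mod 1 = 0. Yes.

Yes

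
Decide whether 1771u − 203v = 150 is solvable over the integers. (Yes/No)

By Bézout, 1771u − 203v = 150 has integer solutions iff gcd(1771, 203) | 150.
Euclid: 1771 = 8·203 + 147; 203 = 1·147 + 56; 147 = 2·56 + 35; 56 = 1·35 + 21; 35 = 1·21 + 14; 21 = 1·14 + 7; 14 = 2·7 + 0. gcd = 7; 150 mod 7 = 3. No.

No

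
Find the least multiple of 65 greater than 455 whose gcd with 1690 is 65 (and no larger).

585

gcd(x, 1690) = 65 forces 65 | x; write x = 65s. Then gcd(65s, 65·26) = 65·gcd(s, 26), so need gcd(s, 26) = 1.
65s > 455 gives s ≥ 8. The least s ≥ 8 coprime to 26 is 9, so x = 65·9 = 585.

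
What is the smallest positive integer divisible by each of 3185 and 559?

136955

gcd first: 3185 = 5·559 + 390; 559 = 1·390 + 169; 390 = 2·169 + 52; 169 = 3·52 + 13; 52 = 4·13 + 0 → gcd = 13
lcm = 3185·559/gcd = 1780415/13 = 136955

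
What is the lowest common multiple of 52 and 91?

364

gcd first: 91 = 1·52 + 39; 52 = 1·39 + 13; 39 = 3·13 + 0 → gcd = 13
lcm = 52·91/gcd = 4732/13 = 364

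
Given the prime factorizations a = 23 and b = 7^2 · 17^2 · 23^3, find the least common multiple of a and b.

max exponent per prime: 7^2 · 17^2 · 23^3 = 172296887

172296887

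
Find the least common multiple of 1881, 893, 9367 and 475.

1881 = 3² · 11 · 19; 893 = 19 · 47; 9367 = 17 · 19 · 29; 475 = 5² · 19
lcm takes max exponent of each prime: 3² · 5² · 11 · 17 · 19 · 29 · 47 = 1089616275

1089616275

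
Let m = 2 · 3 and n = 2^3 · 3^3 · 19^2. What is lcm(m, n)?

77976

max exponent per prime: 2^3 · 3^3 · 19^2 = 77976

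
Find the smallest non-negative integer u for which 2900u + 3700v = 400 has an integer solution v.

Euclid: 3700 = 1·2900 + 800; 2900 = 3·800 + 500; 800 = 1·500 + 300; 500 = 1·300 + 200; 300 = 1·200 + 100; 200 = 2·100 + 0 → gcd = 100; 400 = 100·4.
Back-substitution yields 2900·(-14) + 3700·(11) = 100, so one solution is u = -14·4 = -56, v = 11·4 = 44.
Solutions in u differ by 3700/100 = 37; the one in [0, 37) is -56 mod 37 = 18.

18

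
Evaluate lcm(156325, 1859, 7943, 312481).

149436226225

156325 = 5² · 13² · 37; 1859 = 11 · 13²; 7943 = 13² · 47; 312481 = 13² · 43²
lcm takes max exponent of each prime: 5² · 11 · 13² · 37 · 43² · 47 = 149436226225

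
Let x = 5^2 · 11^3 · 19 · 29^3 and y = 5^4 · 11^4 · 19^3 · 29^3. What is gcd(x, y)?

15419335525

min exponent per shared prime: 5^2 · 11^3 · 19 · 29^3 = 15419335525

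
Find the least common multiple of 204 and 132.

2244

gcd first: 204 = 1·132 + 72; 132 = 1·72 + 60; 72 = 1·60 + 12; 60 = 5·12 + 0 → gcd = 12
lcm = 204·132/gcd = 26928/12 = 2244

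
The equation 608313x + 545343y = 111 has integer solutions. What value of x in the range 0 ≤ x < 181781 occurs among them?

86543

gcd(608313, 545343) = 3 (Euclid: 608313 = 1·545343 + 62970; 545343 = 8·62970 + 41583; 62970 = 1·41583 + 21387; 41583 = 1·21387 + 20196; 21387 = 1·20196 + 1191; 20196 = 16·1191 + 1140; 1191 = 1·1140 + 51; 1140 = 22·51 + 18; 51 = 2·18 + 15; 18 = 1·15 + 3; 15 = 5·3 + 0), and 3 | 111.
Extended Euclid: 608313·(-32052) + 545343·(35753) = 3. Scale by 37: x₀ = -1185924.
General solution x = x₀ + 181781t; reducing mod 181781 gives x = 86543 (and y = -96536).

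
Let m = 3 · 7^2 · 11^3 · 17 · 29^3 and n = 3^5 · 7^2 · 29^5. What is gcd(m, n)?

min exponent per shared prime: 3 · 7^2 · 29^3 = 3585183

3585183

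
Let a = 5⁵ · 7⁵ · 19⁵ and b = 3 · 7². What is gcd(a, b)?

min exponent per shared prime: 7² = 49

49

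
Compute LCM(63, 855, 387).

lcm(63, 855) = 63·855/gcd = 53865/9 = 5985
lcm(5985, 387) = 5985·387/gcd = 2316195/9 = 257355

257355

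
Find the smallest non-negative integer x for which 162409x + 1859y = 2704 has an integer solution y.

4

Euclid: 162409 = 87·1859 + 676; 1859 = 2·676 + 507; 676 = 1·507 + 169; 507 = 3·169 + 0 → gcd = 169; 2704 = 169·16.
Back-substitution yields 162409·(3) + 1859·(-262) = 169, so one solution is x = 3·16 = 48, y = -262·16 = -4192.
Solutions in x differ by 1859/169 = 11; the one in [0, 11) is 48 mod 11 = 4.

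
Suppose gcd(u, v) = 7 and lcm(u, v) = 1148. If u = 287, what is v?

28

Using uv = gcd(u,v)·lcm(u,v) = 7·1148 = 8036, we get v = 8036/287 = 28.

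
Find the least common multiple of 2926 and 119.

2926 = 2 · 7 · 11 · 19; 119 = 7 · 17
max exponents: 2 · 7 · 11 · 17 · 19 = 49742

49742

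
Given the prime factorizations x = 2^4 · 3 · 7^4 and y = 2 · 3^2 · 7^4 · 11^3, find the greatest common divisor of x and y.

min exponent per shared prime: 2 · 3 · 7^4 = 14406

14406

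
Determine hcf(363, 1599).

3

Euclid: 1599 = 4·363 + 147; 363 = 2·147 + 69; 147 = 2·69 + 9; 69 = 7·9 + 6; 9 = 1·6 + 3; 6 = 2·3 + 0. Last nonzero remainder: 3.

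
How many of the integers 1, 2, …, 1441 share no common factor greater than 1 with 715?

715 = 5·11·13. Inclusion–exclusion on these primes:
1441 − ⌊1441/5⌋ − ⌊1441/11⌋ − ⌊1441/13⌋ + ⌊1441/55⌋ + ⌊1441/65⌋ + ⌊1441/143⌋ − ⌊1441/715⌋ = 968

968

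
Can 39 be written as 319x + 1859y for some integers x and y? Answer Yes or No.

By Bézout, 319x + 1859y = 39 has integer solutions iff gcd(319, 1859) | 39.
Euclid: 1859 = 5·319 + 264; 319 = 1·264 + 55; 264 = 4·55 + 44; 55 = 1·44 + 11; 44 = 4·11 + 0. gcd = 11; 39 mod 11 = 6. No.

No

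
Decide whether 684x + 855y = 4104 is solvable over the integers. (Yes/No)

Yes

By Bézout, 684x + 855y = 4104 has integer solutions iff gcd(684, 855) | 4104.
Euclid: 855 = 1·684 + 171; 684 = 4·171 + 0. gcd = 171; 4104 mod 171 = 0. Yes.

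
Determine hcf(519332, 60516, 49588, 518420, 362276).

519332 = 2² · 11² · 29 · 37; 60516 = 2² · 3² · 41²; 49588 = 2² · 7² · 11 · 23; 518420 = 2² · 5 · 7² · 23²; 362276 = 2² · 41 · 47²
gcd takes min exponent of each prime: 2² = 4

4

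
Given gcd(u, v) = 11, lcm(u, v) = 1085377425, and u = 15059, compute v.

Using uv = gcd(u,v)·lcm(u,v) = 11·1085377425 = 11939151675, we get v = 11939151675/15059 = 792825.

792825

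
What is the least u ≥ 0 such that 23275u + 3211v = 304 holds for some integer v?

105

Euclid: 23275 = 7·3211 + 798; 3211 = 4·798 + 19; 798 = 42·19 + 0 → gcd = 19; 304 = 19·16.
Back-substitution yields 23275·(-4) + 3211·(29) = 19, so one solution is u = -4·16 = -64, v = 29·16 = 464.
Solutions in u differ by 3211/19 = 169; the one in [0, 169) is -64 mod 169 = 105.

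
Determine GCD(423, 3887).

1

Euclid: 3887 = 9·423 + 80; 423 = 5·80 + 23; 80 = 3·23 + 11; 23 = 2·11 + 1; 11 = 11·1 + 0. Last nonzero remainder: 1.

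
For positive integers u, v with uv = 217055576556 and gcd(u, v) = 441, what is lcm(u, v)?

Since gcd(u,v)·lcm(u,v) = uv, lcm = 217055576556/441 = 492189516.

492189516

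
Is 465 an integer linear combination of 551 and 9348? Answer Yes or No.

By Bézout, 551u + 9348v = 465 has integer solutions iff gcd(551, 9348) | 465.
Euclid: 9348 = 16·551 + 532; 551 = 1·532 + 19; 532 = 28·19 + 0. gcd = 19; 465 mod 19 = 9. No.

No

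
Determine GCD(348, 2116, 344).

348 = 2² · 3 · 29; 2116 = 2² · 23²; 344 = 2³ · 43
gcd takes min exponent of each prime: 2² = 4

4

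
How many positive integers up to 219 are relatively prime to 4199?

180

Prime factors of 4199: 13, 17, 19. Count integers ≤ 219 divisible by none of them.
By inclusion–exclusion: 219 − ⌊219/13⌋ − ⌊219/17⌋ − ⌊219/19⌋ + ⌊219/221⌋ + ⌊219/247⌋ + ⌊219/323⌋ − ⌊219/4199⌋ = 180.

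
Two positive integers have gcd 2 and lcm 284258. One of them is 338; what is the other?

Using ab = gcd(a,b)·lcm(a,b) = 2·284258 = 568516, we get b = 568516/338 = 1682.

1682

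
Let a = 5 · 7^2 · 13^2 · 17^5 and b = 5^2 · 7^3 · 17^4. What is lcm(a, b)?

2057621267975

max exponent per prime: 5^2 · 7^3 · 13^2 · 17^5 = 2057621267975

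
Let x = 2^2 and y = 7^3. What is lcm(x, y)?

max exponent per prime: 2^2 · 7^3 = 1372

1372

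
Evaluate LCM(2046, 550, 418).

971850

2046 = 2 · 3 · 11 · 31; 550 = 2 · 5² · 11; 418 = 2 · 11 · 19
lcm takes max exponent of each prime: 2 · 3 · 5² · 11 · 19 · 31 = 971850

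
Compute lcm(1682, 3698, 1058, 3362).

2765580396482

1682 = 2 · 29²; 3698 = 2 · 43²; 1058 = 2 · 23²; 3362 = 2 · 41²
lcm takes max exponent of each prime: 2 · 23² · 29² · 41² · 43² = 2765580396482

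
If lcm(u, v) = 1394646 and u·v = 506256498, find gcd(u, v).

363

From gcd × lcm = uv: gcd = 506256498 / 1394646 = 363.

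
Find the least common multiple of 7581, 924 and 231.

333564

lcm(7581, 924) = 7581·924/gcd = 7004844/21 = 333564
lcm(333564, 231) = 333564·231/gcd = 77053284/231 = 333564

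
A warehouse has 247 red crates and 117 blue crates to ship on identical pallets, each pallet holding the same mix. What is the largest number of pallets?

13

Euclid: 247 = 2·117 + 13; 117 = 9·13 + 0. Last nonzero remainder: 13.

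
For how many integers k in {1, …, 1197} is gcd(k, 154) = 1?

154 = 2·7·11. Inclusion–exclusion on these primes:
1197 − ⌊1197/2⌋ − ⌊1197/7⌋ − ⌊1197/11⌋ + ⌊1197/14⌋ + ⌊1197/22⌋ + ⌊1197/77⌋ − ⌊1197/154⌋ = 467

467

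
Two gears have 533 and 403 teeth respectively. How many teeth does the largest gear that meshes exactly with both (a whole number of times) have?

13

Euclid: 533 = 1·403 + 130; 403 = 3·130 + 13; 130 = 10·13 + 0. Last nonzero remainder: 13.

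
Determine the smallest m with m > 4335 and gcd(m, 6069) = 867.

6069 = 867·7. Any m with gcd(m, 6069) = 867 is a multiple of 867, say 867s, with s coprime to 7.
Need s > 4335/867, so s ≥ 6. First s ≥ 6 with gcd(s, 7) = 1 is s = 6. Thus m = 867·6 = 5202.

5202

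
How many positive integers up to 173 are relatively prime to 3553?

139

3553 = 11·17·19. Inclusion–exclusion on these primes:
173 − ⌊173/11⌋ − ⌊173/17⌋ − ⌊173/19⌋ + ⌊173/187⌋ + ⌊173/209⌋ + ⌊173/323⌋ − ⌊173/3553⌋ = 139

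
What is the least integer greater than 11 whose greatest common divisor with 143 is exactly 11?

22

Multiples of 11 above 11: 11·2, 11·3, … . Need the cofactor coprime to 143/11 = 13.
Checking s = 2, 3, … the first with gcd(s, 13) = 1 is s = 2, giving 22.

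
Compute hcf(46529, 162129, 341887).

gcd(46529, 162129): 162129 = 3·46529 + 22542; 46529 = 2·22542 + 1445; 22542 = 15·1445 + 867; 1445 = 1·867 + 578; 867 = 1·578 + 289; 578 = 2·289 + 0 → 289
gcd(289, 341887): 341887 = 1183·289 + 0 → 289

289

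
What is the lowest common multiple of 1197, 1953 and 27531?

1197 = 3² · 7 · 19; 1953 = 3² · 7 · 31; 27531 = 3² · 7 · 19 · 23
lcm takes max exponent of each prime: 3² · 7 · 19 · 23 · 31 = 853461

853461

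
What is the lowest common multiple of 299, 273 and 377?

182091

299 = 13 · 23; 273 = 3 · 7 · 13; 377 = 13 · 29
lcm takes max exponent of each prime: 3 · 7 · 13 · 23 · 29 = 182091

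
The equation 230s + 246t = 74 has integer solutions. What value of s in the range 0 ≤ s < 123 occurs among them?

Reduce mod 246: 230s ≡ 74 (mod 246). With g = gcd(230, 246) = 2 dividing 74, divide through: 115s ≡ 37 (mod 123).
Since gcd(115, 123) = 1, s ≡ 37·(115)⁻¹ ≡ 103 (mod 123). Smallest non-negative: 103.

103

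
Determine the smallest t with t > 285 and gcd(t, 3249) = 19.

304

gcd(t, 3249) = 19 forces 19 | t; write t = 19s. Then gcd(19s, 19·171) = 19·gcd(s, 171), so need gcd(s, 171) = 1.
19s > 285 gives s ≥ 16. The least s ≥ 16 coprime to 171 is 16, so t = 19·16 = 304.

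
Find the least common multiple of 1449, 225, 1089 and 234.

lcm(1449, 225) = 1449·225/gcd = 326025/9 = 36225
lcm(36225, 1089) = 36225·1089/gcd = 39449025/9 = 4383225
lcm(4383225, 234) = 4383225·234/gcd = 1025674650/9 = 113963850

113963850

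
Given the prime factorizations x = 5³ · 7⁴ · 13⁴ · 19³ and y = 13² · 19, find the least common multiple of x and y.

58794457187375

max exponent per prime: 5³ · 7⁴ · 13⁴ · 19³ = 58794457187375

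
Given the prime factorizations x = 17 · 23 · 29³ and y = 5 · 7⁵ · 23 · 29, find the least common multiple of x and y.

max exponent per prime: 5 · 7⁵ · 17 · 23 · 29³ = 801366079465

801366079465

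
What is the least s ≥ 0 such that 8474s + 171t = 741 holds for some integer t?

6

Euclid: 8474 = 49·171 + 95; 171 = 1·95 + 76; 95 = 1·76 + 19; 76 = 4·19 + 0 → gcd = 19; 741 = 19·39.
Back-substitution yields 8474·(2) + 171·(-99) = 19, so one solution is s = 2·39 = 78, t = -99·39 = -3861.
Solutions in s differ by 171/19 = 9; the one in [0, 9) is 78 mod 9 = 6.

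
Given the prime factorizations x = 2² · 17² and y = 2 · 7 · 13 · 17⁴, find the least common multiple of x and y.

max exponent per prime: 2² · 7 · 13 · 17⁴ = 30401644

30401644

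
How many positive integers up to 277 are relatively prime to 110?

101

Prime factors of 110: 2, 5, 11. Count integers ≤ 277 divisible by none of them.
By inclusion–exclusion: 277 − ⌊277/2⌋ − ⌊277/5⌋ − ⌊277/11⌋ + ⌊277/10⌋ + ⌊277/22⌋ + ⌊277/55⌋ − ⌊277/110⌋ = 101.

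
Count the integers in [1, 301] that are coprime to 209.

Prime factors of 209: 11, 19. Count integers ≤ 301 divisible by none of them.
By inclusion–exclusion: 301 − ⌊301/11⌋ − ⌊301/19⌋ + ⌊301/209⌋ = 260.

260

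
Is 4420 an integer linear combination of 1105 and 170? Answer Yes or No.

gcd(1105, 170): 1105 = 6·170 + 85; 170 = 2·85 + 0 → 85
85 divides 4420, so a solution exists.

Yes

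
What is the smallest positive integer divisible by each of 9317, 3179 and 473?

lcm(9317, 3179) = 9317·3179/gcd = 29618743/11 = 2692613
lcm(2692613, 473) = 2692613·473/gcd = 1273605949/11 = 115782359

115782359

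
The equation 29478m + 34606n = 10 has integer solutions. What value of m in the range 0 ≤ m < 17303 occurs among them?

1073

gcd(29478, 34606) = 2 (Euclid: 34606 = 1·29478 + 5128; 29478 = 5·5128 + 3838; 5128 = 1·3838 + 1290; 3838 = 2·1290 + 1258; 1290 = 1·1258 + 32; 1258 = 39·32 + 10; 32 = 3·10 + 2; 10 = 5·2 + 0), and 2 | 10.
Extended Euclid: 29478·(-3246) + 34606·(2765) = 2. Scale by 5: m₀ = -16230.
General solution m = m₀ + 17303t; reducing mod 17303 gives m = 1073 (and n = -914).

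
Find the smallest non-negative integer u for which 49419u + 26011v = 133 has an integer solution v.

Reduce mod 26011: 49419u ≡ 133 (mod 26011). With g = gcd(49419, 26011) = 19 dividing 133, divide through: 2601u ≡ 7 (mod 1369).
Since gcd(2601, 1369) = 1, u ≡ 7·(2601)⁻¹ ≡ 1299 (mod 1369). Smallest non-negative: 1299.

1299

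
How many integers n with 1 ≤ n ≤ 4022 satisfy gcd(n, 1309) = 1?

1309 = 7·11·17. Inclusion–exclusion on these primes:
4022 − ⌊4022/7⌋ − ⌊4022/11⌋ − ⌊4022/17⌋ + ⌊4022/77⌋ + ⌊4022/119⌋ + ⌊4022/187⌋ − ⌊4022/1309⌋ = 2950

2950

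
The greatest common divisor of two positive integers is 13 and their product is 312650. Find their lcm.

Since gcd(p,q)·lcm(p,q) = pq, lcm = 312650/13 = 24050.

24050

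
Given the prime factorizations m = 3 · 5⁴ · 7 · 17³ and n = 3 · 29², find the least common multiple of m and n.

54230308125

max exponent per prime: 3 · 5⁴ · 7 · 17³ · 29² = 54230308125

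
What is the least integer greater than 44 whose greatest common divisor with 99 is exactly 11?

gcd(x, 99) = 11 forces 11 | x; write x = 11s. Then gcd(11s, 11·9) = 11·gcd(s, 9), so need gcd(s, 9) = 1.
11s > 44 gives s ≥ 5. The least s ≥ 5 coprime to 9 is 5, so x = 11·5 = 55.

55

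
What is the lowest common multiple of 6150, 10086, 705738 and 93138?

460391060182350

6150 = 2 · 3 · 5² · 41; 10086 = 2 · 3 · 41²; 705738 = 2 · 3 · 11 · 17² · 37; 93138 = 2 · 3 · 19² · 43
lcm takes max exponent of each prime: 2 · 3 · 5² · 11 · 17² · 19² · 37 · 41² · 43 = 460391060182350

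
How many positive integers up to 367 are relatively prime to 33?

Prime factors of 33: 3, 11. Count integers ≤ 367 divisible by none of them.
By inclusion–exclusion: 367 − ⌊367/3⌋ − ⌊367/11⌋ + ⌊367/33⌋ = 223.

223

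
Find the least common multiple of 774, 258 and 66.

lcm(774, 258) = 774·258/gcd = 199692/258 = 774
lcm(774, 66) = 774·66/gcd = 51084/6 = 8514

8514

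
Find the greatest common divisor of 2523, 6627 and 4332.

gcd(2523, 6627): 6627 = 2·2523 + 1581; 2523 = 1·1581 + 942; 1581 = 1·942 + 639; 942 = 1·639 + 303; 639 = 2·303 + 33; 303 = 9·33 + 6; 33 = 5·6 + 3; 6 = 2·3 + 0 → 3
gcd(3, 4332): 4332 = 1444·3 + 0 → 3

3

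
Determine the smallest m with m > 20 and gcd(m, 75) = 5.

75 = 5·15. Any m with gcd(m, 75) = 5 is a multiple of 5, say 5s, with s coprime to 15.
Need s > 20/5, so s ≥ 5. First s ≥ 5 with gcd(s, 15) = 1 is s = 7. Thus m = 5·7 = 35.

35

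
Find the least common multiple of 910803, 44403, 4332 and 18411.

2539318764

910803 = 3 · 19² · 29²; 44403 = 3 · 19² · 41; 4332 = 2² · 3 · 19²; 18411 = 3 · 17 · 19²
lcm takes max exponent of each prime: 2² · 3 · 17 · 19² · 29² · 41 = 2539318764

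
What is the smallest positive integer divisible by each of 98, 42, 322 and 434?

209622

lcm(98, 42) = 98·42/gcd = 4116/14 = 294
lcm(294, 322) = 294·322/gcd = 94668/14 = 6762
lcm(6762, 434) = 6762·434/gcd = 2934708/14 = 209622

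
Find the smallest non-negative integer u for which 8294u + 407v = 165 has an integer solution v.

9

Euclid: 8294 = 20·407 + 154; 407 = 2·154 + 99; 154 = 1·99 + 55; 99 = 1·55 + 44; 55 = 1·44 + 11; 44 = 4·11 + 0 → gcd = 11; 165 = 11·15.
Back-substitution yields 8294·(8) + 407·(-163) = 11, so one solution is u = 8·15 = 120, v = -163·15 = -2445.
Solutions in u differ by 407/11 = 37; the one in [0, 37) is 120 mod 37 = 9.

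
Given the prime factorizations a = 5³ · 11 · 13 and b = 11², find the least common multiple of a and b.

max exponent per prime: 5³ · 11² · 13 = 196625

196625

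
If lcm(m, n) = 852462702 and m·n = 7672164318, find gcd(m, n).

gcd·lcm = product, so gcd = 7672164318/852462702 = 9.

9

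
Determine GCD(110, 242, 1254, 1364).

gcd(110, 242): 242 = 2·110 + 22; 110 = 5·22 + 0 → 22
gcd(22, 1254): 1254 = 57·22 + 0 → 22
gcd(22, 1364): 1364 = 62·22 + 0 → 22

22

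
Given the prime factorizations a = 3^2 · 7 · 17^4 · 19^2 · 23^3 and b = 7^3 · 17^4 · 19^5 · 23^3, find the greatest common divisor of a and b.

min exponent per shared prime: 7 · 17^4 · 19^2 · 23^3 = 2567937417689

2567937417689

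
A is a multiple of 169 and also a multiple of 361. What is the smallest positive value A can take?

169 = 13²; 361 = 19²
max exponents: 13² · 19² = 61009

61009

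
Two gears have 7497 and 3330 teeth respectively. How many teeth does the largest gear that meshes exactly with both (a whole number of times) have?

Euclid: 7497 = 2·3330 + 837; 3330 = 3·837 + 819; 837 = 1·819 + 18; 819 = 45·18 + 9; 18 = 2·9 + 0. Last nonzero remainder: 9.

9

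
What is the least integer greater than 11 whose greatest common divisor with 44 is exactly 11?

gcd(m, 44) = 11 forces 11 | m; write m = 11s. Then gcd(11s, 11·4) = 11·gcd(s, 4), so need gcd(s, 4) = 1.
11s > 11 gives s ≥ 2. The least s ≥ 2 coprime to 4 is 3, so m = 11·3 = 33.

33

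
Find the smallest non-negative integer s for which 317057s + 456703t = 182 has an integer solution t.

24888

gcd(317057, 456703) = 13 (Euclid: 456703 = 1·317057 + 139646; 317057 = 2·139646 + 37765; 139646 = 3·37765 + 26351; 37765 = 1·26351 + 11414; 26351 = 2·11414 + 3523; 11414 = 3·3523 + 845; 3523 = 4·845 + 143; 845 = 5·143 + 130; 143 = 1·130 + 13; 130 = 10·13 + 0), and 13 | 182.
Extended Euclid: 317057·(-3241) + 456703·(2250) = 13. Scale by 14: s₀ = -45374.
General solution s = s₀ + 35131k; reducing mod 35131 gives s = 24888 (and t = -17278).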